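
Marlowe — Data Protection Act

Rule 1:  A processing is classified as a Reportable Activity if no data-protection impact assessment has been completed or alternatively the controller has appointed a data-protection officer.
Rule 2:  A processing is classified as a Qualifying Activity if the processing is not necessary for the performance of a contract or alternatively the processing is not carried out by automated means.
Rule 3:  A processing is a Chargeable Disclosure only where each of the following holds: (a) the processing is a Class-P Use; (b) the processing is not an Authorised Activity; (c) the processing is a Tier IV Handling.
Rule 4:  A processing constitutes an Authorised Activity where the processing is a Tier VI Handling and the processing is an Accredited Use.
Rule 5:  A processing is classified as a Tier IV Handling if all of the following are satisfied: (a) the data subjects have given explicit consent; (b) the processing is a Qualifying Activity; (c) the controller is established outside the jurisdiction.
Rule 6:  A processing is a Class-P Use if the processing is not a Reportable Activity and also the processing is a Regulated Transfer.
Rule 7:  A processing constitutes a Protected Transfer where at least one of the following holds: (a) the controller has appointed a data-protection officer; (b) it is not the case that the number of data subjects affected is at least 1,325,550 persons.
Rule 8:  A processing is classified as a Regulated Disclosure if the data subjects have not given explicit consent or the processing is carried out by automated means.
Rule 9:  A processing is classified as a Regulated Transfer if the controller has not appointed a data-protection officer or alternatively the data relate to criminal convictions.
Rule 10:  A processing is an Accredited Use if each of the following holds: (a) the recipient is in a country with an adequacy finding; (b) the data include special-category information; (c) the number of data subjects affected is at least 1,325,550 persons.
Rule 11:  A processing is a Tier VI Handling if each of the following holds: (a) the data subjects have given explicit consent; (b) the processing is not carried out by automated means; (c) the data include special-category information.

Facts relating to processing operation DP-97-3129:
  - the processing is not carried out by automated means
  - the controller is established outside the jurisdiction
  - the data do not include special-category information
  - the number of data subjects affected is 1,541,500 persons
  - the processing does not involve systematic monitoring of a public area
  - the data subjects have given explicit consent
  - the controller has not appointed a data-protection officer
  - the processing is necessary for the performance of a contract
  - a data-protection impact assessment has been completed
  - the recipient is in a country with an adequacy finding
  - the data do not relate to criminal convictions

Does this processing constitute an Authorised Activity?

rule 11 — Tier VI Handling: [the data subjects have given explicit consent? yes] AND [the processing is not carried out by automated means? yes] AND [the data include special-category information? no] → not satisfied.
rule 10 — Accredited Use: [the recipient is in a country with an adequacy finding? yes] AND [the data include special-category information? no] AND [number of data subjects affected: 1,541,500 persons ≥ 1,325,550 persons? yes] → not satisfied.
rule 4 — Authorised Activity: [Tier VI Handling (rule 11)? no] AND [Accredited Use (rule 10)? no] → not satisfied.

No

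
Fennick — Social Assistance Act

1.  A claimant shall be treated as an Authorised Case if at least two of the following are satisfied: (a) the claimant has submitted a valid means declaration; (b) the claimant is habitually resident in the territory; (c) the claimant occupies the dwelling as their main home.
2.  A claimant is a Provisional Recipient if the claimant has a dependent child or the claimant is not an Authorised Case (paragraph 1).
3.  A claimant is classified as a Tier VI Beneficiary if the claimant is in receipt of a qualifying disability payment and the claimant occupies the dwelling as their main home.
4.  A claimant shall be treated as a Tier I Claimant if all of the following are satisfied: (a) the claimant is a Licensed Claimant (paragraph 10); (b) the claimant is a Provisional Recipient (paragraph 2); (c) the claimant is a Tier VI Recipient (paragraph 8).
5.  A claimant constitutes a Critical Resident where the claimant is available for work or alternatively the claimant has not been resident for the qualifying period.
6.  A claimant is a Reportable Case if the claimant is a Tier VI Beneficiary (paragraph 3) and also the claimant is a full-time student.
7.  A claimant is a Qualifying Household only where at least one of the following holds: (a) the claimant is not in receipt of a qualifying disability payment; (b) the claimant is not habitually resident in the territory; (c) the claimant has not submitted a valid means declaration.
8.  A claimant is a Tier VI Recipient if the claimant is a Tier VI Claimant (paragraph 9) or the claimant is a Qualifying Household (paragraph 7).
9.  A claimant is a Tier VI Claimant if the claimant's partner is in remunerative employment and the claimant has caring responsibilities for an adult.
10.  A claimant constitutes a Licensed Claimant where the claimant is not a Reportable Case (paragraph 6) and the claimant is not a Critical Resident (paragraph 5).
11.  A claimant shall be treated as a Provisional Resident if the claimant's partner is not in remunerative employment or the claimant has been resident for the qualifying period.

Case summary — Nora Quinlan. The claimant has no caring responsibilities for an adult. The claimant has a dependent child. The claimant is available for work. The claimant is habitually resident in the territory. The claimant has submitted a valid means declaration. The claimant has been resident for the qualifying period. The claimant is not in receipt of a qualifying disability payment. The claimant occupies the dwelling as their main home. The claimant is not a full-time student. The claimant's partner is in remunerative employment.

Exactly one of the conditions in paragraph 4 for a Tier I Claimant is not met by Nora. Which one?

Under paragraph 3: the claimant is in receipt of a qualifying disability payment? no; and the claimant occupies the dwelling as their main home? yes. So the claimant is not a Tier VI Beneficiary.
Under paragraph 6: Tier VI Beneficiary (paragraph 3)? no; and the claimant is a full-time student? no. So the claimant is not a Reportable Case.
Under paragraph 5: the claimant is available for work? yes; or the claimant has not been resident for the qualifying period? no. So the claimant is a Critical Resident.
Under paragraph 10: not a Reportable Case (paragraph 6)? yes; and not a Critical Resident (paragraph 5)? no. So the claimant is not a Licensed Claimant.
Under paragraph 1: the claimant has submitted a valid means declaration? yes; the claimant is habitually resident in the territory? yes; the claimant occupies the dwelling as their main home? yes — 3 of 3 hold (need ≥2) → satisfied.
Under paragraph 2: the claimant has a dependent child? yes; or not an Authorised Case (paragraph 1)? no. So the claimant is a Provisional Recipient.
Under paragraph 9: the claimant's partner is in remunerative employment? yes; and the claimant has caring responsibilities for an adult? no. So the claimant is not a Tier VI Claimant.
Under paragraph 7: the claimant is not in receipt of a qualifying disability payment? yes; or the claimant is not habitually resident in the territory? no; or the claimant has not submitted a valid means declaration? no. So the claimant is a Qualifying Household.
Under paragraph 8: Tier VI Claimant (paragraph 9)? no; or Qualifying Household (paragraph 7)? yes. So the claimant is a Tier VI Recipient.
Under paragraph 4: Licensed Claimant (paragraph 10)? no; and Provisional Recipient (paragraph 2)? yes; and Tier VI Recipient (paragraph 8)? yes. So the claimant is not a Tier I Claimant.

Licensed Claimant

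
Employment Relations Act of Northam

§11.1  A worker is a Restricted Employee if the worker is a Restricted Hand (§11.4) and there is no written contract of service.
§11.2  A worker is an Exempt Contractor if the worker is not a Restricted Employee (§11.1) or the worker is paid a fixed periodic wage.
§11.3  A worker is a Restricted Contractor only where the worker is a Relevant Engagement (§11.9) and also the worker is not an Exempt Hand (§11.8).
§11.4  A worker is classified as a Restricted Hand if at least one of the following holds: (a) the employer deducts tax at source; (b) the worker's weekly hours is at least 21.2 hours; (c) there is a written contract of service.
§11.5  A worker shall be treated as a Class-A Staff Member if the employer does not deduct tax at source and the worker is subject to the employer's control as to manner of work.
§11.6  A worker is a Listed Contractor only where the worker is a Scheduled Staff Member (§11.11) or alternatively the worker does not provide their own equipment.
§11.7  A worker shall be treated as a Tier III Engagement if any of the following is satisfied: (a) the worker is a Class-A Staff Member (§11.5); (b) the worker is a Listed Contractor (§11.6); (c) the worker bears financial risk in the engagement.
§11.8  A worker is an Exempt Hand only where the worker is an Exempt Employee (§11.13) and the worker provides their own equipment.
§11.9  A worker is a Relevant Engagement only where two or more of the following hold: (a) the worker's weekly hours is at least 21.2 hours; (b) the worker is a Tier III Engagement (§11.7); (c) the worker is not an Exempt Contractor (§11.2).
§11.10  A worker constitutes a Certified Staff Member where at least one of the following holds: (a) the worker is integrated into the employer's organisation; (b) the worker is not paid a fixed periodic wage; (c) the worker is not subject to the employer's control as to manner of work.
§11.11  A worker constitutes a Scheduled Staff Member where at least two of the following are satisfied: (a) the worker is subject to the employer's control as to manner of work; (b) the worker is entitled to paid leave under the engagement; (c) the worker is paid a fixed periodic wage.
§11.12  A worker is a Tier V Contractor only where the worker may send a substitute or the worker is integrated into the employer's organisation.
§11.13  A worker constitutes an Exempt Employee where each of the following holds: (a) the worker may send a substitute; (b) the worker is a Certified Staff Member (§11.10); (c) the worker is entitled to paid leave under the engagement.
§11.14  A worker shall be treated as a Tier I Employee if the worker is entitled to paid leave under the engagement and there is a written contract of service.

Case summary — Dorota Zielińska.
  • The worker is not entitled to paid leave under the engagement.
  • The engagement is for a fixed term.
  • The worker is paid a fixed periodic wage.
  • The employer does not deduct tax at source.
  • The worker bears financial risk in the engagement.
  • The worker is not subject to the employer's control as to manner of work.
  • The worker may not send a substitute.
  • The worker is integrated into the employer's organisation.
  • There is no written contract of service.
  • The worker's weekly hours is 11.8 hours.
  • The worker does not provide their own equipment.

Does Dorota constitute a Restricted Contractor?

§11.5 — Class-A Staff Member: [the employer does not deduct tax at source? yes] AND [the worker is subject to the employer's control as to manner of work? no] → not satisfied.
§11.11 — Scheduled Staff Member: the worker is subject to the employer's control as to manner of work? no; the worker is entitled to paid leave under the engagement? no; the worker is paid a fixed periodic wage? yes — 1 of 3 hold (need ≥2) → not satisfied.
§11.6 — Listed Contractor: [Scheduled Staff Member (§11.11)? no] OR [the worker does not provide their own equipment? yes] → satisfied.
§11.7 — Tier III Engagement: [Class-A Staff Member (§11.5)? no] OR [Listed Contractor (§11.6)? yes] OR [the worker bears financial risk in the engagement? yes] → satisfied.
§11.4 — Restricted Hand: [the employer deducts tax at source? no] OR [worker's weekly hours: 11.8 hours ≥ 21.2 hours? no] OR [there is a written contract of service? no] → not satisfied.
§11.1 — Restricted Employee: [Restricted Hand (§11.4)? no] AND [there is no written contract of service? yes] → not satisfied.
§11.2 — Exempt Contractor: [not a Restricted Employee (§11.1)? yes] OR [the worker is paid a fixed periodic wage? yes] → satisfied.
§11.9 — Relevant Engagement: worker's weekly hours: 11.8 hours ≥ 21.2 hours? no; Tier III Engagement (§11.7)? yes; not an Exempt Contractor (§11.2)? no — 1 of 3 hold (need ≥2) → not satisfied.
§11.10 — Certified Staff Member: [the worker is integrated into the employer's organisation? yes] OR [the worker is not paid a fixed periodic wage? no] OR [the worker is not subject to the employer's control as to manner of work? yes] → satisfied.
§11.13 — Exempt Employee: [the worker may send a substitute? no] AND [Certified Staff Member (§11.10)? yes] AND [the worker is entitled to paid leave under the engagement? no] → not satisfied.
§11.8 — Exempt Hand: [Exempt Employee (§11.13)? no] AND [the worker provides their own equipment? no] → not satisfied.
§11.3 — Restricted Contractor: [Relevant Engagement (§11.9)? no] AND [not an Exempt Hand (§11.8)? yes] → not satisfied.

No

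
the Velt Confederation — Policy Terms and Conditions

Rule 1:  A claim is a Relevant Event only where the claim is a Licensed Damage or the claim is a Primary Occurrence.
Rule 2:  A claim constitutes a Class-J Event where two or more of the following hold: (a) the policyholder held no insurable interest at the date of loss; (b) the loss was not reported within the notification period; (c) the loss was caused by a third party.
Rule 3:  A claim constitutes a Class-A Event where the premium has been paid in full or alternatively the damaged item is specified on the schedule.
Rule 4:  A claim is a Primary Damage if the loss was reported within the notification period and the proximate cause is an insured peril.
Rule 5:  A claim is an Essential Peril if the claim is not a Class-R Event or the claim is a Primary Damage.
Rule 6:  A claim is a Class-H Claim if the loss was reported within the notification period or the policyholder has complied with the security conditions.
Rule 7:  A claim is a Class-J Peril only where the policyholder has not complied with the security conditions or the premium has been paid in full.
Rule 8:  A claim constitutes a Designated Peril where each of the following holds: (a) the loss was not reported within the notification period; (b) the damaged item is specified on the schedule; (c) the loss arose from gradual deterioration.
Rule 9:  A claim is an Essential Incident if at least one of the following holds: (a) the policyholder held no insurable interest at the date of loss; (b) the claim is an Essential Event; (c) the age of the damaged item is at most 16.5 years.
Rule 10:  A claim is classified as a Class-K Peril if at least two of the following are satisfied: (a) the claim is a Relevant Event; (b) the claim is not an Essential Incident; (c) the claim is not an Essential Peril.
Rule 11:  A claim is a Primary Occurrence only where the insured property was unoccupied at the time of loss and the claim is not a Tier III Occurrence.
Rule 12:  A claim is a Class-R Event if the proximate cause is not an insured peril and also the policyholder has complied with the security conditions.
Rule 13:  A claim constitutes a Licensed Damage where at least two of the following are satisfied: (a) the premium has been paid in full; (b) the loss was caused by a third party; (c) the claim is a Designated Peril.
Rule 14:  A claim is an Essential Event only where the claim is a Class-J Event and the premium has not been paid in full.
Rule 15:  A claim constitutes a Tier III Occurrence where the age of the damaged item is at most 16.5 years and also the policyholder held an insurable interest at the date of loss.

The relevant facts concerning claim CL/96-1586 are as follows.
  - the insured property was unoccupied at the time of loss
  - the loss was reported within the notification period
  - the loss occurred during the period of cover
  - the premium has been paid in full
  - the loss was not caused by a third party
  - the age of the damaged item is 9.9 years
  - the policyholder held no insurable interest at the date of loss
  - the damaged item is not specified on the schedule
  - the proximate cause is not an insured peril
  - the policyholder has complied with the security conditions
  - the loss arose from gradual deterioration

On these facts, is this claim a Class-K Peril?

Yes

Under rule 8: the loss was not reported within the notification period? no; and the damaged item is specified on the schedule? no; and the loss arose from gradual deterioration? yes. So the claim is not a Designated Peril.
Under rule 13: the premium has been paid in full? yes; the loss was caused by a third party? no; Designated Peril (rule 8)? no — 1 of 3 hold (need ≥2) → not satisfied.
Under rule 15: age of the damaged item: 9.9 years ≤ 16.5 years? yes; and the policyholder held an insurable interest at the date of loss? no. So the claim is not a Tier III Occurrence.
Under rule 11: the insured property was unoccupied at the time of loss? yes; and not a Tier III Occurrence (rule 15)? yes. So the claim is a Primary Occurrence.
Under rule 1: Licensed Damage (rule 13)? no; or Primary Occurrence (rule 11)? yes. So the claim is a Relevant Event.
Under rule 2: the policyholder held no insurable interest at the date of loss? yes; the loss was not reported within the notification period? no; the loss was caused by a third party? no — 1 of 3 hold (need ≥2) → not satisfied.
Under rule 14: Class-J Event (rule 2)? no; and the premium has not been paid in full? no. So the claim is not an Essential Event.
Under rule 9: the policyholder held no insurable interest at the date of loss? yes; or Essential Event (rule 14)? no; or age of the damaged item: 9.9 years ≤ 16.5 years? yes. So the claim is an Essential Incident.
Under rule 12: the proximate cause is not an insured peril? yes; and the policyholder has complied with the security conditions? yes. So the claim is a Class-R Event.
Under rule 4: the loss was reported within the notification period? yes; and the proximate cause is an insured peril? no. So the claim is not a Primary Damage.
Under rule 5: not a Class-R Event (rule 12)? no; or Primary Damage (rule 4)? no. So the claim is not an Essential Peril.
Under rule 10: Relevant Event (rule 1)? yes; not an Essential Incident (rule 9)? no; not an Essential Peril (rule 5)? yes — 2 of 3 hold (need ≥2) → satisfied.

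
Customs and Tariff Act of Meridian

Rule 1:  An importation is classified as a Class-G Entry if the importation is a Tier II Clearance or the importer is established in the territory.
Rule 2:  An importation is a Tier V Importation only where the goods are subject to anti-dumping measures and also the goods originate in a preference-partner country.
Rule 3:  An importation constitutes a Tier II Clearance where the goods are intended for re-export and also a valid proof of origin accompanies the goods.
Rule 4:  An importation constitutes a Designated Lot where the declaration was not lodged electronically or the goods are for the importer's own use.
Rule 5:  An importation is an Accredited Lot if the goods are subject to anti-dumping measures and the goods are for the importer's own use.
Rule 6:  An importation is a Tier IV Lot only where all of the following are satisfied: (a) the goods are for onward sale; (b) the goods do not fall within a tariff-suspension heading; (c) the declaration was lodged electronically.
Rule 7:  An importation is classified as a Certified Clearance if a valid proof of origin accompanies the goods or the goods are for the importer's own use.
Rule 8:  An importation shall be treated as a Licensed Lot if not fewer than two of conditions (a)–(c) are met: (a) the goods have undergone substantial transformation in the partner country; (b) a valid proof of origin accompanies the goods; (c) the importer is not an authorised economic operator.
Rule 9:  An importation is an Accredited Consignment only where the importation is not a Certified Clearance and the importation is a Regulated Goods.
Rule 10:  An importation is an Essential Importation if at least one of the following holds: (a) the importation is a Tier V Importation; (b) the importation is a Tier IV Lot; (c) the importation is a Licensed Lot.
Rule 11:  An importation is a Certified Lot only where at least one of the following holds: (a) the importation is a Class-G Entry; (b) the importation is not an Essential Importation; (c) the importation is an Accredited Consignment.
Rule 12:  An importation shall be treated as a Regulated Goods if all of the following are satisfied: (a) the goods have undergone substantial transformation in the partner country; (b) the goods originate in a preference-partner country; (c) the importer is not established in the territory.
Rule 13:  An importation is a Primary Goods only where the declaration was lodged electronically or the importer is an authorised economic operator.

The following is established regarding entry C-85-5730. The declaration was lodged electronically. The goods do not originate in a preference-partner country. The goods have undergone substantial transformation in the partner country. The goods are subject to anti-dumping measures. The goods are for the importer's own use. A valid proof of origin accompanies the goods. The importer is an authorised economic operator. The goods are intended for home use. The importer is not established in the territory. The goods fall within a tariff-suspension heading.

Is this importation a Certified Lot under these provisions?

No

rule 3 — Tier II Clearance: [the goods are intended for re-export? no] AND [a valid proof of origin accompanies the goods? yes] → not satisfied.
rule 1 — Class-G Entry: [Tier II Clearance (rule 3)? no] OR [the importer is established in the territory? no] → not satisfied.
rule 2 — Tier V Importation: [the goods are subject to anti-dumping measures? yes] AND [the goods originate in a preference-partner country? no] → not satisfied.
rule 6 — Tier IV Lot: [the goods are for onward sale? no] AND [the goods do not fall within a tariff-suspension heading? no] AND [the declaration was lodged electronically? yes] → not satisfied.
rule 8 — Licensed Lot: the goods have undergone substantial transformation in the partner country? yes; a valid proof of origin accompanies the goods? yes; the importer is not an authorised economic operator? no — 2 of 3 hold (need ≥2) → satisfied.
rule 10 — Essential Importation: [Tier V Importation (rule 2)? no] OR [Tier IV Lot (rule 6)? no] OR [Licensed Lot (rule 8)? yes] → satisfied.
rule 7 — Certified Clearance: [a valid proof of origin accompanies the goods? yes] OR [the goods are for the importer's own use? yes] → satisfied.
rule 12 — Regulated Goods: [the goods have undergone substantial transformation in the partner country? yes] AND [the goods originate in a preference-partner country? no] AND [the importer is not established in the territory? yes] → not satisfied.
rule 9 — Accredited Consignment: [not a Certified Clearance (rule 7)? no] AND [Regulated Goods (rule 12)? no] → not satisfied.
rule 11 — Certified Lot: [Class-G Entry (rule 1)? no] OR [not an Essential Importation (rule 10)? no] OR [Accredited Consignment (rule 9)? no] → not satisfied.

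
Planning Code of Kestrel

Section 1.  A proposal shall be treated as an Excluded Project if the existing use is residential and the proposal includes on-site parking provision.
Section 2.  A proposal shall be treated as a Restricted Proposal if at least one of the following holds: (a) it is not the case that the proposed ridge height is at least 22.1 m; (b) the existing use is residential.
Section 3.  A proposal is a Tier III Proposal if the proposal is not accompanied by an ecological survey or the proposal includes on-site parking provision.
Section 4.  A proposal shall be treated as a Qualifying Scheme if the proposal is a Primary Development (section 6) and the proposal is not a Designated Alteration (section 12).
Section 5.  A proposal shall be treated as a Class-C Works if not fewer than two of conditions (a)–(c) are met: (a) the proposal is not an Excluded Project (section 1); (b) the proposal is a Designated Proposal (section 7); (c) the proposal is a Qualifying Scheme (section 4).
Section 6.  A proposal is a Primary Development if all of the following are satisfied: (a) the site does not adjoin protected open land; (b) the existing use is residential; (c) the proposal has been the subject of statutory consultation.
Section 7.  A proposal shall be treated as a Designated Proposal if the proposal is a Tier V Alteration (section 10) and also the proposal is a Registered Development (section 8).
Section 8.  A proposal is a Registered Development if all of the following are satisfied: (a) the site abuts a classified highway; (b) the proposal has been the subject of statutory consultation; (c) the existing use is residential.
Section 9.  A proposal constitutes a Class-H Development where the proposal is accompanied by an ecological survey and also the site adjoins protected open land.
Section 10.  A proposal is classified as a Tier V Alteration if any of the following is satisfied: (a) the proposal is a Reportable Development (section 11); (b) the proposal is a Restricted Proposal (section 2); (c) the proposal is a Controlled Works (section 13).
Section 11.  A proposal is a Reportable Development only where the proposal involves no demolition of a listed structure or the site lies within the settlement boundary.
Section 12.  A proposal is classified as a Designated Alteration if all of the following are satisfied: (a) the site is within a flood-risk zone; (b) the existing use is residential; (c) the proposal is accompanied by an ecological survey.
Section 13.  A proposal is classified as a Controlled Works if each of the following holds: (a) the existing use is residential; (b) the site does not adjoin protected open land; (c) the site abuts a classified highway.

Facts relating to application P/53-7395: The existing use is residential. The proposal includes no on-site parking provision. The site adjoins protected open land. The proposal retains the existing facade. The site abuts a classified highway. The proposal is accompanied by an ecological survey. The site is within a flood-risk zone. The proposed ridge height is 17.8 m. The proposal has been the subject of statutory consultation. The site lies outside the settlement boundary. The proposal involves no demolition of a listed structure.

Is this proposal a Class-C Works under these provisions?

Yes

section 1 — Excluded Project: [the existing use is residential? yes] AND [the proposal includes on-site parking provision? no] → not satisfied.
section 11 — Reportable Development: [the proposal involves no demolition of a listed structure? yes] OR [the site lies within the settlement boundary? no] → satisfied.
section 2 — Restricted Proposal: [proposed ridge height: 17.8 m ≥ 22.1 m? no, so negated condition yes] OR [the existing use is residential? yes] → satisfied.
section 13 — Controlled Works: [the existing use is residential? yes] AND [the site does not adjoin protected open land? no] AND [the site abuts a classified highway? yes] → not satisfied.
section 10 — Tier V Alteration: [Reportable Development (section 11)? yes] OR [Restricted Proposal (section 2)? yes] OR [Controlled Works (section 13)? no] → satisfied.
section 8 — Registered Development: [the site abuts a classified highway? yes] AND [the proposal has been the subject of statutory consultation? yes] AND [the existing use is residential? yes] → satisfied.
section 7 — Designated Proposal: [Tier V Alteration (section 10)? yes] AND [Registered Development (section 8)? yes] → satisfied.
section 6 — Primary Development: [the site does not adjoin protected open land? no] AND [the existing use is residential? yes] AND [the proposal has been the subject of statutory consultation? yes] → not satisfied.
section 12 — Designated Alteration: [the site is within a flood-risk zone? yes] AND [the existing use is residential? yes] AND [the proposal is accompanied by an ecological survey? yes] → satisfied.
section 4 — Qualifying Scheme: [Primary Development (section 6)? no] AND [not a Designated Alteration (section 12)? no] → not satisfied.
section 5 — Class-C Works: not an Excluded Project (section 1)? yes; Designated Proposal (section 7)? yes; Qualifying Scheme (section 4)? no — 2 of 3 hold (need ≥2) → satisfied.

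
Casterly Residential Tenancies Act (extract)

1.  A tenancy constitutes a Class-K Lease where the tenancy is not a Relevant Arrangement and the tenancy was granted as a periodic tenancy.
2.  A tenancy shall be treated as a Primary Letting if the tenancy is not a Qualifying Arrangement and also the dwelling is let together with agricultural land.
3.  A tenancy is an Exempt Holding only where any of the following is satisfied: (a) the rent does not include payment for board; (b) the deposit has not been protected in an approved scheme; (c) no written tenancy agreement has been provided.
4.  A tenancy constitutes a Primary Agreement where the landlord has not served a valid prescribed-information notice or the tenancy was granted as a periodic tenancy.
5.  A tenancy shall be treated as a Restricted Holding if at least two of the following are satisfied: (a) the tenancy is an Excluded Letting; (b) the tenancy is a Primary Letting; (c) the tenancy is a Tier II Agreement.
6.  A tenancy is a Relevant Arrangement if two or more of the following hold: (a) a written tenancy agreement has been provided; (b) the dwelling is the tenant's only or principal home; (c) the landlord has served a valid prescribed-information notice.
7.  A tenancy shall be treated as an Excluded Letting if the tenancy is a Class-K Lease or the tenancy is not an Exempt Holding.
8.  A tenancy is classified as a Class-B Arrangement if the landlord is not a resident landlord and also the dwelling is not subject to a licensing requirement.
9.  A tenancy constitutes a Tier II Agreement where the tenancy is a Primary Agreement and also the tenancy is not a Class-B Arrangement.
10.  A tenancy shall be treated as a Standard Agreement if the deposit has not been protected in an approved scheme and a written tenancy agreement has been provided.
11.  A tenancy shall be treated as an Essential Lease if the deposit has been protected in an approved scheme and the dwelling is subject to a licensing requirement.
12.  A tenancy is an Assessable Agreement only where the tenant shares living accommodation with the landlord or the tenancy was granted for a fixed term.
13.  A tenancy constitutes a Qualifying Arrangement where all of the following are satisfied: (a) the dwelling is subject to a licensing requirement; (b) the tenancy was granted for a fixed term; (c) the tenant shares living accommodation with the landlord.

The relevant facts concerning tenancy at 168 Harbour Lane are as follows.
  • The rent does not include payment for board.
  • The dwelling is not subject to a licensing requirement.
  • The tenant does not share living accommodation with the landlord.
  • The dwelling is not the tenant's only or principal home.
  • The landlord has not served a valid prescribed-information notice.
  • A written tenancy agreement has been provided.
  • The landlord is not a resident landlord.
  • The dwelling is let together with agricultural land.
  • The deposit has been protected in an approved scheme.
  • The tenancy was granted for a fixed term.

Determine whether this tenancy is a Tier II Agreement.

paragraph 4 — Primary Agreement: [the landlord has not served a valid prescribed-information notice? yes] OR [the tenancy was granted as a periodic tenancy? no] → satisfied.
paragraph 8 — Class-B Arrangement: [the landlord is not a resident landlord? yes] AND [the dwelling is not subject to a licensing requirement? yes] → satisfied.
paragraph 9 — Tier II Agreement: [Primary Agreement (paragraph 4)? yes] AND [not a Class-B Arrangement (paragraph 8)? no] → not satisfied.

No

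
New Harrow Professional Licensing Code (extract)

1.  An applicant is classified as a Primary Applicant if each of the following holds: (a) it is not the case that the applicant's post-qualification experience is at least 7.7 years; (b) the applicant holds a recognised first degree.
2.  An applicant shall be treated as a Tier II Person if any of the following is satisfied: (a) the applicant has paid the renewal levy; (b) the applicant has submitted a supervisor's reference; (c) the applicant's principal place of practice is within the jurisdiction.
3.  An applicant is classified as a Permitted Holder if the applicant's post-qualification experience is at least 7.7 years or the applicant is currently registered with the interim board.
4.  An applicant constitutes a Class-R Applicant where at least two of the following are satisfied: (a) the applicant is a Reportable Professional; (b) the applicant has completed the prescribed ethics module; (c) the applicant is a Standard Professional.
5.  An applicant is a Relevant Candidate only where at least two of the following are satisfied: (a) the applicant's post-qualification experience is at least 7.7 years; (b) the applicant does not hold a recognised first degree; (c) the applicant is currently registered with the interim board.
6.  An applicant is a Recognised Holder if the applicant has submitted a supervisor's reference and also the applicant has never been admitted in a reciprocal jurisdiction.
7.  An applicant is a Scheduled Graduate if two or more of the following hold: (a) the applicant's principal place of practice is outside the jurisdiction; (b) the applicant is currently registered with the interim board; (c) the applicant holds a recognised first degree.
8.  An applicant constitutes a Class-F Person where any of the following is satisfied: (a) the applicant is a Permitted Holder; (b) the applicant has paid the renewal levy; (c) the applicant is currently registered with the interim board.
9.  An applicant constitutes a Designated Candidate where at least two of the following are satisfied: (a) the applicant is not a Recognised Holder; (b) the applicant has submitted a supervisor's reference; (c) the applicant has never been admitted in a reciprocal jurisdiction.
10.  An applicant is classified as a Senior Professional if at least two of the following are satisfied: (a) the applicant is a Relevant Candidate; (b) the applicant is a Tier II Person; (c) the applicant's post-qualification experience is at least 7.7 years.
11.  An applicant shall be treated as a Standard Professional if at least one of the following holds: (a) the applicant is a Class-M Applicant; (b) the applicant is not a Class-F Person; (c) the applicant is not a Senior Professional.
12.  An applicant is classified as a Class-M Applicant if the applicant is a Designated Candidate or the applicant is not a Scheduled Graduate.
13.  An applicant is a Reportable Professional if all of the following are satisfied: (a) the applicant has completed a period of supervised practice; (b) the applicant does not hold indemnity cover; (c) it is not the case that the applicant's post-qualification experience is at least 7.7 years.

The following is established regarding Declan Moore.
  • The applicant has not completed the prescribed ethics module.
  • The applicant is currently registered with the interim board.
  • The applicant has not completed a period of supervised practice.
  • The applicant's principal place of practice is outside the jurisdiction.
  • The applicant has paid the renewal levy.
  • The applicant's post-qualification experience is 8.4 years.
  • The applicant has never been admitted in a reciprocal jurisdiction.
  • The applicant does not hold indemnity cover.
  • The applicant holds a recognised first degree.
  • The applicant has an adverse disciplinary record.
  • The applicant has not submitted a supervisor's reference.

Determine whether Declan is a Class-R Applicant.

paragraph 13 — Reportable Professional: [the applicant has completed a period of supervised practice? no] AND [the applicant does not hold indemnity cover? yes] AND [applicant's post-qualification experience: 8.4 years ≥ 7.7 years? yes, so negated condition no] → not satisfied.
paragraph 6 — Recognised Holder: [the applicant has submitted a supervisor's reference? no] AND [the applicant has never been admitted in a reciprocal jurisdiction? yes] → not satisfied.
paragraph 9 — Designated Candidate: not a Recognised Holder (paragraph 6)? yes; the applicant has submitted a supervisor's reference? no; the applicant has never been admitted in a reciprocal jurisdiction? yes — 2 of 3 hold (need ≥2) → satisfied.
paragraph 7 — Scheduled Graduate: the applicant's principal place of practice is outside the jurisdiction? yes; the applicant is currently registered with the interim board? yes; the applicant holds a recognised first degree? yes — 3 of 3 hold (need ≥2) → satisfied.
paragraph 12 — Class-M Applicant: [Designated Candidate (paragraph 9)? yes] OR [not a Scheduled Graduate (paragraph 7)? no] → satisfied.
paragraph 3 — Permitted Holder: [applicant's post-qualification experience: 8.4 years ≥ 7.7 years? yes] OR [the applicant is currently registered with the interim board? yes] → satisfied.
paragraph 8 — Class-F Person: [Permitted Holder (paragraph 3)? yes] OR [the applicant has paid the renewal levy? yes] OR [the applicant is currently registered with the interim board? yes] → satisfied.
paragraph 5 — Relevant Candidate: applicant's post-qualification experience: 8.4 years ≥ 7.7 years? yes; the applicant does not hold a recognised first degree? no; the applicant is currently registered with the interim board? yes — 2 of 3 hold (need ≥2) → satisfied.
paragraph 2 — Tier II Person: [the applicant has paid the renewal levy? yes] OR [the applicant has submitted a supervisor's reference? no] OR [the applicant's principal place of practice is within the jurisdiction? no] → satisfied.
paragraph 10 — Senior Professional: Relevant Candidate (paragraph 5)? yes; Tier II Person (paragraph 2)? yes; applicant's post-qualification experience: 8.4 years ≥ 7.7 years? yes — 3 of 3 hold (need ≥2) → satisfied.
paragraph 11 — Standard Professional: [Class-M Applicant (paragraph 12)? yes] OR [not a Class-F Person (paragraph 8)? no] OR [not a Senior Professional (paragraph 10)? no] → satisfied.
paragraph 4 — Class-R Applicant: Reportable Professional (paragraph 13)? no; the applicant has completed the prescribed ethics module? no; Standard Professional (paragraph 11)? yes — 1 of 3 hold (need ≥2) → not satisfied.

No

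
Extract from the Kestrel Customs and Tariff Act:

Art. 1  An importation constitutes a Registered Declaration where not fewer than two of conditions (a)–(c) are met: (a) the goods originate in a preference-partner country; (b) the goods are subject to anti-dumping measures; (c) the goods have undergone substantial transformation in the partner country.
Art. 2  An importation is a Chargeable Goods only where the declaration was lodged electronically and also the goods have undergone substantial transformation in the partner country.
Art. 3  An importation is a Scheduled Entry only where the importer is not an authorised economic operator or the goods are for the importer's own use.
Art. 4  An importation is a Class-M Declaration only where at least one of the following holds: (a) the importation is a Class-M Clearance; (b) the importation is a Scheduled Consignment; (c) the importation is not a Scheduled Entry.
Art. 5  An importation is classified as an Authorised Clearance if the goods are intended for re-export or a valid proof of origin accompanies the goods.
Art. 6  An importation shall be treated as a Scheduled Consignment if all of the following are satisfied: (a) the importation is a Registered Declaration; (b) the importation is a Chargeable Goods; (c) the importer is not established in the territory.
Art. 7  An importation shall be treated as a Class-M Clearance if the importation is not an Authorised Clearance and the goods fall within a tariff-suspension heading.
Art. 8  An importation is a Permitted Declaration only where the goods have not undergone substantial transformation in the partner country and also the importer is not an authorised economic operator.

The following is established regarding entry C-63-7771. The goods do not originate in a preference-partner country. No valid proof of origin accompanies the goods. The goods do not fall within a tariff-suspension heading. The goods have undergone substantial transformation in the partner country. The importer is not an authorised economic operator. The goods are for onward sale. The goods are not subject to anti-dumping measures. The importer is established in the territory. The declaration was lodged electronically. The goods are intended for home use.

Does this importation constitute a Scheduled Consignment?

article 1 — Registered Declaration: the goods originate in a preference-partner country? no; the goods are subject to anti-dumping measures? no; the goods have undergone substantial transformation in the partner country? yes — 1 of 3 hold (need ≥2) → not satisfied.
article 2 — Chargeable Goods: [the declaration was lodged electronically? yes] AND [the goods have undergone substantial transformation in the partner country? yes] → satisfied.
article 6 — Scheduled Consignment: [Registered Declaration (article 1)? no] AND [Chargeable Goods (article 2)? yes] AND [the importer is not established in the territory? no] → not satisfied.

No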